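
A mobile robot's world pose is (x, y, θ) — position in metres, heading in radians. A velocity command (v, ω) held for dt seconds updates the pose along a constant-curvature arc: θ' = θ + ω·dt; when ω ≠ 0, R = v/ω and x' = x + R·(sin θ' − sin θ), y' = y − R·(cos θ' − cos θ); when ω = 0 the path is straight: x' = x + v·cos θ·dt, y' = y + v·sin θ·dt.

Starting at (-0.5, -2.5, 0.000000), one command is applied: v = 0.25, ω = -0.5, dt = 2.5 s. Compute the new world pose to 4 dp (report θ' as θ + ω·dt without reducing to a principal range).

θ' = 0.0000 + -0.5·2.5 = -1.2500
R = v/ω = 0.25/-0.5 = -0.5000
x' = -0.5 + -0.5000·(sin -1.2500 − sin 0.0000) = -0.0255
y' = -2.5 − -0.5000·(cos -1.2500 − cos 0.0000) = -2.8423

(-0.0255, -2.8423, -1.2500)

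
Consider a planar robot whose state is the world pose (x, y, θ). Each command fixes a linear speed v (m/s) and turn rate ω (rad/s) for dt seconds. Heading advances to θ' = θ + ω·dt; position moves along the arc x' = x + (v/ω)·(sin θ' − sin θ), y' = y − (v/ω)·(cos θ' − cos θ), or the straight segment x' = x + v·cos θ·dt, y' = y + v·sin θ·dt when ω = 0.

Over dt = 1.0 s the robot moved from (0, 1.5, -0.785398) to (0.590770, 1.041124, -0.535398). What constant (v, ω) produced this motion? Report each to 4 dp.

v = 0.7500, ω = 0.2500

Δθ = -0.535398 − -0.785398 = 0.250000
ω = Δθ/dt = 0.250000/1.0 = 0.2500
R = Δx/(sin θ' − sin θ) = 3.0000
v = R·ω = 3.0000·0.2500 = 0.7500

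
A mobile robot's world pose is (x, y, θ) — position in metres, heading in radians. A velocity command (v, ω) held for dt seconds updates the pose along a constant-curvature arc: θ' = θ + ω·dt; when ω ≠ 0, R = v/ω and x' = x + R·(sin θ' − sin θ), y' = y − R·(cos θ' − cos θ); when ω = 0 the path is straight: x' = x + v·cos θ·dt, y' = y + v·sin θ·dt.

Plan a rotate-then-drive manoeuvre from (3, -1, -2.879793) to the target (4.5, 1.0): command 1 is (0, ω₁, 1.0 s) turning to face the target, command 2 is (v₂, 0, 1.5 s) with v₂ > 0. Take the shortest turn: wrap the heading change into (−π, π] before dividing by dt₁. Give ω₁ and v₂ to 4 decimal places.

ω₁ = -2.4761, v₂ = 1.6667

heading to target = atan2(1−-1, 4.5−3) = 0.9273
Δθ = wrap(0.9273 − -2.8798) = -2.4761; ω₁ = Δθ/dt₁ = -2.4761
distance = √((4.5−3)² + (1−-1)²) = 2.5000; v₂ = distance/dt₂ = 1.6667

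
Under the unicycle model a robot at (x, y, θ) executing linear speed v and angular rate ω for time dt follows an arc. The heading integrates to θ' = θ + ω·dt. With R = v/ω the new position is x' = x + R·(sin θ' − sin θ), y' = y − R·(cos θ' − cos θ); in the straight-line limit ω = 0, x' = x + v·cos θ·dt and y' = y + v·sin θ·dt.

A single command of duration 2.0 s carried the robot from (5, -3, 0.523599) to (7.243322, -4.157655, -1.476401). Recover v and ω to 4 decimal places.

Δθ = -1.476401 − 0.523599 = -2.000000
ω = Δθ/dt = -2.000000/2.0 = -1.0000
R = Δx/(sin θ' − sin θ) = -1.5000
v = R·ω = -1.5000·-1.0000 = 1.5000

v = 1.5000, ω = -1.0000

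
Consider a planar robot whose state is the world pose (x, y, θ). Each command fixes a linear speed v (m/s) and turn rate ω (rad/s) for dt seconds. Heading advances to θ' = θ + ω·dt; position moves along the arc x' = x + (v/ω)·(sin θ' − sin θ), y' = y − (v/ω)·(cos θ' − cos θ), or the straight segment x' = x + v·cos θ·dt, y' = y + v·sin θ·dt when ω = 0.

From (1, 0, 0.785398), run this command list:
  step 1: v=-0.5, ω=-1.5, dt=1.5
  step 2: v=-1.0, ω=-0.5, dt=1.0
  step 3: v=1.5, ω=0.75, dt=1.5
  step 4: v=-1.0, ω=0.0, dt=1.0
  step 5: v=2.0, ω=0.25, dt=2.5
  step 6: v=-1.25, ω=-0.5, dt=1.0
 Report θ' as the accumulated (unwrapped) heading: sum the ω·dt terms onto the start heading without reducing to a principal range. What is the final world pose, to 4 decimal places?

(3.4105, -2.0989, -0.7146)

step 1: θ'=-1.4646 (R=0.3333) → pose (0.4328, 0.2004, -1.4646)
step 2: θ'=-1.9646 (R=2.0000) → pose (0.5747, 1.1798, -1.9646)
step 3: θ'=-0.8396 (R=2.0000) → pose (0.9328, -0.9232, -0.8396)
step 4: θ'=-0.8396 (straight) → pose (0.2651, -0.1788, -0.8396)
step 5: θ'=-0.2146 (R=8.0000) → pose (4.5164, -2.6532, -0.2146)
step 6: θ'=-0.7146 (R=2.5000) → pose (3.4105, -2.0989, -0.7146)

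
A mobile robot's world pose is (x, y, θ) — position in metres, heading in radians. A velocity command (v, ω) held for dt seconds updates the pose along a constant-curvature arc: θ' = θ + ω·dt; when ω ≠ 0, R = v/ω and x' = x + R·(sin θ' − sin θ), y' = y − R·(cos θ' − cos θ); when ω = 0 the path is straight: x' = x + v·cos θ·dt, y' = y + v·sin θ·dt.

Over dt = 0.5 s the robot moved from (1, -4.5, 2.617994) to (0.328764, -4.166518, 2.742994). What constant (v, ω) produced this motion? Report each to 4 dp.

v = 1.5000, ω = 0.2500

Δθ = 2.742994 − 2.617994 = 0.125000
ω = Δθ/dt = 0.125000/0.5 = 0.2500
R = Δx/(sin θ' − sin θ) = 6.0000
v = R·ω = 6.0000·0.2500 = 1.5000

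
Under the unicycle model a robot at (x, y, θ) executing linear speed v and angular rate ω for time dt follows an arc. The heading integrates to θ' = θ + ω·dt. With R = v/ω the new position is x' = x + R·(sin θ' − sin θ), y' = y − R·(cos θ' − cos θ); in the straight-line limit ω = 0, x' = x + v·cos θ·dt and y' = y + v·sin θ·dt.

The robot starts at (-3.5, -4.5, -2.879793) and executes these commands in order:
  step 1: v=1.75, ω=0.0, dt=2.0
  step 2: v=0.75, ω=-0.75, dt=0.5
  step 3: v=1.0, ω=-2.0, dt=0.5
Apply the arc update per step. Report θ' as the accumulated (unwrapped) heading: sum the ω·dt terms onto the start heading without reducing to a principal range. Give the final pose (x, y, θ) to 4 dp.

(-7.6446, -5.1576, -4.2548)

step 1: θ'=-2.8798 (straight) → pose (-6.8807, -5.4059, -2.8798)
step 2: θ'=-3.2548 (R=-1.0000) → pose (-7.2525, -5.4335, -3.2548)
step 3: θ'=-4.2548 (R=-0.5000) → pose (-7.6446, -5.1576, -4.2548)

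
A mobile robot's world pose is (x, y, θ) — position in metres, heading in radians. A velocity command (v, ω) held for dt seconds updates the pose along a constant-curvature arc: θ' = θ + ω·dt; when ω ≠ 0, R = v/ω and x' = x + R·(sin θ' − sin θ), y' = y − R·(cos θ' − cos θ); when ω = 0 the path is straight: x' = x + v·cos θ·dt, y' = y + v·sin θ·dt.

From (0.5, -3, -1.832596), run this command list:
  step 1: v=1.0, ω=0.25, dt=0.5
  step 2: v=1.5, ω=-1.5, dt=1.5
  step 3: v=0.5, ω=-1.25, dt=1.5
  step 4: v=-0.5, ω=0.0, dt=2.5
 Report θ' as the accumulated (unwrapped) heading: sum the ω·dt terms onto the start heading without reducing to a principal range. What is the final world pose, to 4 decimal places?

(-2.3261, -3.9488, -5.8326)

step 1: θ'=-1.7076 (R=4.0000) → pose (0.4011, -3.4898, -1.7076)
step 2: θ'=-3.9576 (R=-1.0000) → pose (-1.3180, -4.0385, -3.9576)
step 3: θ'=-5.8326 (R=-0.4000) → pose (-1.2008, -3.4044, -5.8326)
step 4: θ'=-5.8326 (straight) → pose (-2.3261, -3.9488, -5.8326)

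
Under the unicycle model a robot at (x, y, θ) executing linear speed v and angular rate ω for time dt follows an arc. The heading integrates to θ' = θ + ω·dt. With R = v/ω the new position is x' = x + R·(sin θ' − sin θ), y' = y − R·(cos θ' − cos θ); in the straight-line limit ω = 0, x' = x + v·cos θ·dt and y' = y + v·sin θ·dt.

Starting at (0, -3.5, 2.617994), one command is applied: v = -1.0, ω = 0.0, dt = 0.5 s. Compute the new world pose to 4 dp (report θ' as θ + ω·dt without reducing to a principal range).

(0.4330, -3.7500, 2.6180)

θ' = 2.6180 + 0.0·0.5 = 2.6180
ω = 0 → straight: x' = 0 + -1.0·cos(2.6180)·0.5 = 0.4330
y' = -3.5 + -1.0·sin(2.6180)·0.5 = -3.7500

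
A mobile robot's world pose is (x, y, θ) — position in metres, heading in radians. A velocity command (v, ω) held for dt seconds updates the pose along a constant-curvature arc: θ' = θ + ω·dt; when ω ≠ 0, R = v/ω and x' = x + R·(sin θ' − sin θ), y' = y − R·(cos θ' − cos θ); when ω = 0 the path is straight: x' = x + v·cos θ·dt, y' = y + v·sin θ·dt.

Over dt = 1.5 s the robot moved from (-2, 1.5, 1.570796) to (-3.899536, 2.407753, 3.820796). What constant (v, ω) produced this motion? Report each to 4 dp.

v = 1.7500, ω = 1.5000

Δθ = 3.820796 − 1.570796 = 2.250000
ω = Δθ/dt = 2.250000/1.5 = 1.5000
R = Δx/(sin θ' − sin θ) = 1.1667
v = R·ω = 1.1667·1.5000 = 1.7500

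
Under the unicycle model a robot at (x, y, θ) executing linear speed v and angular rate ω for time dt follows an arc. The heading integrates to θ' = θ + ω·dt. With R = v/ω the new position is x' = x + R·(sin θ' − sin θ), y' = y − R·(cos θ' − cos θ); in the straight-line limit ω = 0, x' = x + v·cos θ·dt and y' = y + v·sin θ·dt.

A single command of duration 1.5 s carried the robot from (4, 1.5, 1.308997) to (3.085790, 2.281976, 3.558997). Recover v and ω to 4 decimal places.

Δθ = 3.558997 − 1.308997 = 2.250000
ω = Δθ/dt = 2.250000/1.5 = 1.5000
R = Δx/(sin θ' − sin θ) = 0.6667
v = R·ω = 0.6667·1.5000 = 1.0000

v = 1.0000, ω = 1.5000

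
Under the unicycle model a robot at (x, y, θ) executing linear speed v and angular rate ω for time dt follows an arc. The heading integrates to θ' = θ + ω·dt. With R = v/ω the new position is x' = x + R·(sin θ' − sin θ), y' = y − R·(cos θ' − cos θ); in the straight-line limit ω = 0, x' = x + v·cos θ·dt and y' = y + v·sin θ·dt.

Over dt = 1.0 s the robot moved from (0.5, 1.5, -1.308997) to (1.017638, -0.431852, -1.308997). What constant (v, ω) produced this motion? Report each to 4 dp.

v = 2.0000, ω = 0.0000

Δθ = -1.308997 − -1.308997 = 0.000000
ω = Δθ/dt = 0.000000/1.0 = 0.0000
ω = 0 → v = (Δx·cos θ + Δy·sin θ)/dt = 2.0000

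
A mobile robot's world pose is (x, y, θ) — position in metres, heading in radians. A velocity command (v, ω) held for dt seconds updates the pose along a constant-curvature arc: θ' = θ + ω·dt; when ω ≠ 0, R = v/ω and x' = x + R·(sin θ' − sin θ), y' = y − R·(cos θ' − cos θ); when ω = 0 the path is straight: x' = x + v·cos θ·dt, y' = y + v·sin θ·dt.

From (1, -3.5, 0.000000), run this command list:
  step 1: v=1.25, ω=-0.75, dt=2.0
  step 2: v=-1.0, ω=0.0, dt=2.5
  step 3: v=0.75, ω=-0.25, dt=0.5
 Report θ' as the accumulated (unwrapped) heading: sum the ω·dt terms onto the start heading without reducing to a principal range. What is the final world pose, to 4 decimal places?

step 1: θ'=-1.5000 (R=-1.6667) → pose (2.6625, -5.0488, -1.5000)
step 2: θ'=-1.5000 (straight) → pose (2.4856, -2.5550, -1.5000)
step 3: θ'=-1.6250 (R=-3.0000) → pose (2.4888, -2.9298, -1.6250)

(2.4888, -2.9298, -1.6250)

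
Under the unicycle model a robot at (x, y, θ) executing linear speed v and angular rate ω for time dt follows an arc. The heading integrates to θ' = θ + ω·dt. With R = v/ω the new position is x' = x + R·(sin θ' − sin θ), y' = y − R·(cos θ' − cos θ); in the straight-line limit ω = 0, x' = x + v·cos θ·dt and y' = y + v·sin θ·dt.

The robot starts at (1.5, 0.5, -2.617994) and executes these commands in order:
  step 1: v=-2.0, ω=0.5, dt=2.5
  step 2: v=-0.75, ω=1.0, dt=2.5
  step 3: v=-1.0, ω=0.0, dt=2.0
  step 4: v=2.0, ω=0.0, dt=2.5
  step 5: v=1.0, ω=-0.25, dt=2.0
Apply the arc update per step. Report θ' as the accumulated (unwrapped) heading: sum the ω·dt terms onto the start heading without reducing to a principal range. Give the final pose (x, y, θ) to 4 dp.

(4.5370, 9.1811, 0.6320)

step 1: θ'=-1.3680 (R=-4.0000) → pose (3.4180, 4.7698, -1.3680)
step 2: θ'=1.1320 (R=-0.7500) → pose (2.0044, 4.9373, 1.1320)
step 3: θ'=1.1320 (straight) → pose (1.1548, 3.1268, 1.1320)
step 4: θ'=1.1320 (straight) → pose (3.2790, 7.6531, 1.1320)
step 5: θ'=0.6320 (R=-4.0000) → pose (4.5370, 9.1811, 0.6320)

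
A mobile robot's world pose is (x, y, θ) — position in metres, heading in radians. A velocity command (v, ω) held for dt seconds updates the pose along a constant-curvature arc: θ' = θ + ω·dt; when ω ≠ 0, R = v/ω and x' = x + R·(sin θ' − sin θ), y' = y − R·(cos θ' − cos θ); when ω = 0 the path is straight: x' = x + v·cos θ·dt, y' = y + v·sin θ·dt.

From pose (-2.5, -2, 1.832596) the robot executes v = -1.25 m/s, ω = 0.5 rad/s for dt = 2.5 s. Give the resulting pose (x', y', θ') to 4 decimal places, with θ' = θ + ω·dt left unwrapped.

θ' = 1.8326 + 0.5·2.5 = 3.0826
R = v/ω = -1.25/0.5 = -2.5000
x' = -2.5 + -2.5000·(sin 3.0826 − sin 1.8326) = -0.2326
y' = -2 − -2.5000·(cos 3.0826 − cos 1.8326) = -3.8486

(-0.2326, -3.8486, 3.0826)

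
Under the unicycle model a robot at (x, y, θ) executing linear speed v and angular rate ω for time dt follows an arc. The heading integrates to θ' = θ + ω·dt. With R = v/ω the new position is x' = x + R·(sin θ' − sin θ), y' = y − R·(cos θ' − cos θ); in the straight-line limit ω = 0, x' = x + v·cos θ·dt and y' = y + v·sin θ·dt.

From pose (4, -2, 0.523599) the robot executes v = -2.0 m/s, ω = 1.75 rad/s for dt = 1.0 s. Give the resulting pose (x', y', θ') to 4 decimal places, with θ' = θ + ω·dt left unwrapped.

θ' = 0.5236 + 1.75·1.0 = 2.2736
R = v/ω = -2.0/1.75 = -1.1429
x' = 4 + -1.1429·(sin 2.2736 − sin 0.5236) = 3.6994
y' = -2 − -1.1429·(cos 2.2736 − cos 0.5236) = -3.7284

(3.6994, -3.7284, 2.2736)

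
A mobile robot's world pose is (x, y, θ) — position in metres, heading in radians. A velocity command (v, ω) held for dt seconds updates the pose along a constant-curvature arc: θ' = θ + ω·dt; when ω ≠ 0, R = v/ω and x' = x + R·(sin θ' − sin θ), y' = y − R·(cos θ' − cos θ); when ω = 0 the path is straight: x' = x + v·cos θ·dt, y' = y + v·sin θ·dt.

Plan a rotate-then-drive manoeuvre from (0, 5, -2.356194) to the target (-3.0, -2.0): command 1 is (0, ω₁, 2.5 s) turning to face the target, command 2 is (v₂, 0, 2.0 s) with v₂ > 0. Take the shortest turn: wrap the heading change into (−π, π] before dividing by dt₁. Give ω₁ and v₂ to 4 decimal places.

heading to target = atan2(-2−5, -3−0) = -1.9757
Δθ = wrap(-1.9757 − -2.3562) = 0.3805; ω₁ = Δθ/dt₁ = 0.1522
distance = √((-3−0)² + (-2−5)²) = 7.6158; v₂ = distance/dt₂ = 3.8079

ω₁ = 0.1522, v₂ = 3.8079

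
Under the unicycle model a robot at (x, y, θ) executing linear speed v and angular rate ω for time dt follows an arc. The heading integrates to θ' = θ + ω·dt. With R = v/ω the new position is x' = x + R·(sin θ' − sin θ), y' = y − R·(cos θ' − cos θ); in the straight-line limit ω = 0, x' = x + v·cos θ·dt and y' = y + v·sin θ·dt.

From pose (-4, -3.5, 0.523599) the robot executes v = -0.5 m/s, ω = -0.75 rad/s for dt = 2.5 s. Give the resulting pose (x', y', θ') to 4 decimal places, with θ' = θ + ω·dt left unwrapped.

θ' = 0.5236 + -0.75·2.5 = -1.3514
R = v/ω = -0.5/-0.75 = 0.6667
x' = -4 + 0.6667·(sin -1.3514 − sin 0.5236) = -4.9840
y' = -3.5 − 0.6667·(cos -1.3514 − cos 0.5236) = -3.0677

(-4.9840, -3.0677, -1.3514)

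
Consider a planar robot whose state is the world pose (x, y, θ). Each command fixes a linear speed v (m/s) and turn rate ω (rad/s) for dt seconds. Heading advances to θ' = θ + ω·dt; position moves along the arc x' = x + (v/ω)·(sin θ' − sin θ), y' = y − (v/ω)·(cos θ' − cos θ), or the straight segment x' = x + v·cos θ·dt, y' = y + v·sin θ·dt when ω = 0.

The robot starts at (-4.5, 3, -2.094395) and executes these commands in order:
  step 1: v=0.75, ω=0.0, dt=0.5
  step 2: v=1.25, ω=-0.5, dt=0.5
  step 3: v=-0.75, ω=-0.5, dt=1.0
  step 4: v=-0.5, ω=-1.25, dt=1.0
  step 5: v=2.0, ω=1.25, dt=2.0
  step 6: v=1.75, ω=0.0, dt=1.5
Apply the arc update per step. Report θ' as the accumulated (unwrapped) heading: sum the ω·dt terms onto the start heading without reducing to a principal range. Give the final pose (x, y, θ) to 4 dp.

step 1: θ'=-2.0944 (straight) → pose (-4.6875, 2.6752, -2.0944)
step 2: θ'=-2.3444 (R=-2.5000) → pose (-5.0641, 2.1785, -2.3444)
step 3: θ'=-2.8444 (R=1.5000) → pose (-4.4302, 2.5646, -2.8444)
step 4: θ'=-4.0944 (R=0.4000) → pose (-3.9871, 2.4139, -4.0944)
step 5: θ'=-1.5944 (R=1.6000) → pose (-6.8907, 1.5246, -1.5944)
step 6: θ'=-1.5944 (straight) → pose (-6.9526, -1.0996, -1.5944)

(-6.9526, -1.0996, -1.5944)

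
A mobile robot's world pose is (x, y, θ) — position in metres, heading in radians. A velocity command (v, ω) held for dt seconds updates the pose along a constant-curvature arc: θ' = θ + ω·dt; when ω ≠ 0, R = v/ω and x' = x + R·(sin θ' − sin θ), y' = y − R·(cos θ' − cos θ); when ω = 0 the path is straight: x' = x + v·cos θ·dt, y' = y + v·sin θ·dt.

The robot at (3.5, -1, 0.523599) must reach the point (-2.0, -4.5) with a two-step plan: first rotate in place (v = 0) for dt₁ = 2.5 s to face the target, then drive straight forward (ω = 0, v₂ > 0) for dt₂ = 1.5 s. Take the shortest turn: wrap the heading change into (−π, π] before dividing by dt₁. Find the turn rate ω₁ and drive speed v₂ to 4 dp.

heading to target = atan2(-4.5−-1, -2−3.5) = -2.5749
Δθ = wrap(-2.5749 − 0.5236) = -3.0985; ω₁ = Δθ/dt₁ = -1.2394
distance = √((-2−3.5)² + (-4.5−-1)²) = 6.5192; v₂ = distance/dt₂ = 4.3461

ω₁ = -1.2394, v₂ = 4.3461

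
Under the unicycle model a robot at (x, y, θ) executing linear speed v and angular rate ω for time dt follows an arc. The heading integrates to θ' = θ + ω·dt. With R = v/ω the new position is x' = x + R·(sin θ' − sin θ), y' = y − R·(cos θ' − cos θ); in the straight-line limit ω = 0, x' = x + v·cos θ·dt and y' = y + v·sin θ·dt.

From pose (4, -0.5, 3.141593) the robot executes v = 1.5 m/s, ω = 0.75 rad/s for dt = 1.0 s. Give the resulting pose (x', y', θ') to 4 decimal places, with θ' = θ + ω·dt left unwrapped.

θ' = 3.1416 + 0.75·1.0 = 3.8916
R = v/ω = 1.5/0.75 = 2.0000
x' = 4 + 2.0000·(sin 3.8916 − sin 3.1416) = 2.6367
y' = -0.5 − 2.0000·(cos 3.8916 − cos 3.1416) = -1.0366

(2.6367, -1.0366, 3.8916)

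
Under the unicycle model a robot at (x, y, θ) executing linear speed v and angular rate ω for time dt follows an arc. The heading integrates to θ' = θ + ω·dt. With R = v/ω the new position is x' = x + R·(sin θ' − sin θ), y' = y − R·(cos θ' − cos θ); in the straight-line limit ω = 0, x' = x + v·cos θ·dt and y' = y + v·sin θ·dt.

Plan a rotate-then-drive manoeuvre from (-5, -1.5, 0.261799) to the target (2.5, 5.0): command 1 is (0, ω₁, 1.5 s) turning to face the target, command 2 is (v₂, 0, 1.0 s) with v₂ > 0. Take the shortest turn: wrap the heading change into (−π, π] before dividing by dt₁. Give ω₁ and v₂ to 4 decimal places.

heading to target = atan2(5−-1.5, 2.5−-5) = 0.7141
Δθ = wrap(0.7141 − 0.2618) = 0.4523; ω₁ = Δθ/dt₁ = 0.3015
distance = √((2.5−-5)² + (5−-1.5)²) = 9.9247; v₂ = distance/dt₂ = 9.9247

ω₁ = 0.3015, v₂ = 9.9247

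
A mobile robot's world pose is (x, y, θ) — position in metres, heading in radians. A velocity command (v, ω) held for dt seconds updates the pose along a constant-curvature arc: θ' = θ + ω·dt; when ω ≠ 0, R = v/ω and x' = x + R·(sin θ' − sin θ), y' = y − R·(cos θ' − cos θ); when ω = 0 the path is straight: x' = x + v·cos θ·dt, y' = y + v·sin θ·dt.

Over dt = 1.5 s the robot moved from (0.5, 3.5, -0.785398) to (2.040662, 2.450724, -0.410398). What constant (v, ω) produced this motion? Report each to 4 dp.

v = 1.2500, ω = 0.2500

Δθ = -0.410398 − -0.785398 = 0.375000
ω = Δθ/dt = 0.375000/1.5 = 0.2500
R = Δx/(sin θ' − sin θ) = 5.0000
v = R·ω = 5.0000·0.2500 = 1.2500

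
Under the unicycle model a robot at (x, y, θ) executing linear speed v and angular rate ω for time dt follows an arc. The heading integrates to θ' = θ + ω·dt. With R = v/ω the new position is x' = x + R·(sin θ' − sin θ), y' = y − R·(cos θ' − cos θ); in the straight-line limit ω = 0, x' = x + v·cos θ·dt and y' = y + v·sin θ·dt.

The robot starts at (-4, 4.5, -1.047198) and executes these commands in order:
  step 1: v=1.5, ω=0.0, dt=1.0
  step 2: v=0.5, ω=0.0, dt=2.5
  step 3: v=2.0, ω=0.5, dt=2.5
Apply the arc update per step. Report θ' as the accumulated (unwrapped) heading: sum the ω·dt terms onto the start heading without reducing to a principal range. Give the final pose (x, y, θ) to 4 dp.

(1.6448, 0.2004, 0.2028)

step 1: θ'=-1.0472 (straight) → pose (-3.2500, 3.2010, -1.0472)
step 2: θ'=-1.0472 (straight) → pose (-2.6250, 2.1184, -1.0472)
step 3: θ'=0.2028 (R=4.0000) → pose (1.6448, 0.2004, 0.2028)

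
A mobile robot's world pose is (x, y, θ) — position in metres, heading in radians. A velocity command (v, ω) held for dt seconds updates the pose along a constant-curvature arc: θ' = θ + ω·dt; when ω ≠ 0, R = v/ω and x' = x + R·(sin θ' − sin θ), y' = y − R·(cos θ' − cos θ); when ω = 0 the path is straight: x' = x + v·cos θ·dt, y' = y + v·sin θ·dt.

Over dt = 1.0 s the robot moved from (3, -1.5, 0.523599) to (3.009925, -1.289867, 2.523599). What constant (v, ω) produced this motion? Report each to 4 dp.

Δθ = 2.523599 − 0.523599 = 2.000000
ω = Δθ/dt = 2.000000/1.0 = 2.0000
R = −Δy/(cos θ' − cos θ) = 0.1250
v = R·ω = 0.1250·2.0000 = 0.2500

v = 0.2500, ω = 2.0000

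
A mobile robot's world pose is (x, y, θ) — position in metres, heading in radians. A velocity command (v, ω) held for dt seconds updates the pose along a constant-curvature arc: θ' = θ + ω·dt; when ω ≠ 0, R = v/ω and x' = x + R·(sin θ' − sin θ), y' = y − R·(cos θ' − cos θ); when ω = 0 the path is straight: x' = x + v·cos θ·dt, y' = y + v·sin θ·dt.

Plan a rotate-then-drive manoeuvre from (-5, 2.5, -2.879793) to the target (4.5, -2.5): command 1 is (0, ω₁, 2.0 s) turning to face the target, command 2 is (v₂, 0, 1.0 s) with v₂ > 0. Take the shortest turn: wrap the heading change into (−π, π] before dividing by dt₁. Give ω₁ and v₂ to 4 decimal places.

ω₁ = 1.1977, v₂ = 10.7355

heading to target = atan2(-2.5−2.5, 4.5−-5) = -0.4845
Δθ = wrap(-0.4845 − -2.8798) = 2.3953; ω₁ = Δθ/dt₁ = 1.1977
distance = √((4.5−-5)² + (-2.5−2.5)²) = 10.7355; v₂ = distance/dt₂ = 10.7355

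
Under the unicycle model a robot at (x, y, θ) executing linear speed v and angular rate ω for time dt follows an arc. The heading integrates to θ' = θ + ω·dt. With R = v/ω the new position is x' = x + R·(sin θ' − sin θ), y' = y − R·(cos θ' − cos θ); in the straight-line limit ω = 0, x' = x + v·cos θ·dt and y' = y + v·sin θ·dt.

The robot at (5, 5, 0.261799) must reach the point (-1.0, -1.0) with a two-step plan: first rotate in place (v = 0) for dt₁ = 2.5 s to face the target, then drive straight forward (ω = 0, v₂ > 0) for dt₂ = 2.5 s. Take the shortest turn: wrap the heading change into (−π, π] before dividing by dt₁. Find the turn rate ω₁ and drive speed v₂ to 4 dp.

ω₁ = -1.0472, v₂ = 3.3941

heading to target = atan2(-1−5, -1−5) = -2.3562
Δθ = wrap(-2.3562 − 0.2618) = -2.6180; ω₁ = Δθ/dt₁ = -1.0472
distance = √((-1−5)² + (-1−5)²) = 8.4853; v₂ = distance/dt₂ = 3.3941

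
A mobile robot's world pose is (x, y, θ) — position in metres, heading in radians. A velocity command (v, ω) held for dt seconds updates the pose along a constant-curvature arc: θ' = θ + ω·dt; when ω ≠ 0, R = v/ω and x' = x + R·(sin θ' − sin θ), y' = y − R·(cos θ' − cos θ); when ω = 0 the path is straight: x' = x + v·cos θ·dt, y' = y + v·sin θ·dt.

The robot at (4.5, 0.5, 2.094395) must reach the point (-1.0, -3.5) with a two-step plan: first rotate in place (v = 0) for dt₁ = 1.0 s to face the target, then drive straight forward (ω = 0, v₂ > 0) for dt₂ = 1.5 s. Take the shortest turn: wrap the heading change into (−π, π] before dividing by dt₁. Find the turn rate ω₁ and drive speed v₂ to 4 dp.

heading to target = atan2(-3.5−0.5, -1−4.5) = -2.5128
Δθ = wrap(-2.5128 − 2.0944) = 1.6760; ω₁ = Δθ/dt₁ = 1.6760
distance = √((-1−4.5)² + (-3.5−0.5)²) = 6.8007; v₂ = distance/dt₂ = 4.5338

ω₁ = 1.6760, v₂ = 4.5338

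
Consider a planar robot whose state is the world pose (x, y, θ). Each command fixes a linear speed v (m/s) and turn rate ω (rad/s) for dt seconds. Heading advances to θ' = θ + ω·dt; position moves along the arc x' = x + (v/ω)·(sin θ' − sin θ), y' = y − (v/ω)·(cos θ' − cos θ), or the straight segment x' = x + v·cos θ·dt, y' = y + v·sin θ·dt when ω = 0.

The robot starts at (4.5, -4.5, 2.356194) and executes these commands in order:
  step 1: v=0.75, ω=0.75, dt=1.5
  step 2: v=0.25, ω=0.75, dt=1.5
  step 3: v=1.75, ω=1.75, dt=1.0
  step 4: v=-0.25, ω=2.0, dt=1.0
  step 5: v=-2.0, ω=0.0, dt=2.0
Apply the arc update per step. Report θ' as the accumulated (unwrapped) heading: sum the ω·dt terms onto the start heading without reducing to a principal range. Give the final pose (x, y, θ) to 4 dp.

step 1: θ'=3.4812 (R=1.0000) → pose (3.4598, -4.2642, 3.4812)
step 2: θ'=4.6062 (R=0.3333) → pose (3.2394, -4.5432, 4.6062)
step 3: θ'=6.3562 (R=1.0000) → pose (4.3067, -5.6465, 6.3562)
step 4: θ'=8.3562 (R=-0.1250) → pose (4.2062, -5.8314, 8.3562)
step 5: θ'=8.3562 (straight) → pose (6.1317, -9.3374, 8.3562)

(6.1317, -9.3374, 8.3562)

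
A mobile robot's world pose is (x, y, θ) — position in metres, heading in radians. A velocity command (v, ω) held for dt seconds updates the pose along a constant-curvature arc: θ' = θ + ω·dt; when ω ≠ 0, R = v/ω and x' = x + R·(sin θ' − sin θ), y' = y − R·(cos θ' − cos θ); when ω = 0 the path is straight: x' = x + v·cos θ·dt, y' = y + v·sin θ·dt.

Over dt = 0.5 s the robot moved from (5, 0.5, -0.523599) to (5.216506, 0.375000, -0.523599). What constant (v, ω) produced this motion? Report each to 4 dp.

Δθ = -0.523599 − -0.523599 = 0.000000
ω = Δθ/dt = 0.000000/0.5 = 0.0000
ω = 0 → v = (Δx·cos θ + Δy·sin θ)/dt = 0.5000

v = 0.5000, ω = 0.0000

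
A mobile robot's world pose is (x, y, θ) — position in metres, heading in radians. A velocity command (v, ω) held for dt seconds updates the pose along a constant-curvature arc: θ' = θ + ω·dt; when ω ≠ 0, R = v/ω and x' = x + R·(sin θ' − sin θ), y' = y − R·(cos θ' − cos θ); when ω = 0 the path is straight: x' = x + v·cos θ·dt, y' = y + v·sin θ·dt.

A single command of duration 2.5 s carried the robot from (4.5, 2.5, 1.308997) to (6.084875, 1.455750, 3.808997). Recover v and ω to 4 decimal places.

v = -1.0000, ω = 1.0000

Δθ = 3.808997 − 1.308997 = 2.500000
ω = Δθ/dt = 2.500000/2.5 = 1.0000
R = Δx/(sin θ' − sin θ) = -1.0000
v = R·ω = -1.0000·1.0000 = -1.0000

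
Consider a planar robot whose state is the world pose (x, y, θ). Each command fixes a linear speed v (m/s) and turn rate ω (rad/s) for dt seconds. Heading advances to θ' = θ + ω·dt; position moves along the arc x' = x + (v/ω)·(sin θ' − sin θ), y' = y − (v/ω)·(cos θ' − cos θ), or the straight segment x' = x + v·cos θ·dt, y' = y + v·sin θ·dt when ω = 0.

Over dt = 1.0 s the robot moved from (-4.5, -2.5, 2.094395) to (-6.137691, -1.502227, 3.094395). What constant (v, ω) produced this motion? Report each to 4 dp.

Δθ = 3.094395 − 2.094395 = 1.000000
ω = Δθ/dt = 1.000000/1.0 = 1.0000
R = Δx/(sin θ' − sin θ) = 2.0000
v = R·ω = 2.0000·1.0000 = 2.0000

v = 2.0000, ω = 1.0000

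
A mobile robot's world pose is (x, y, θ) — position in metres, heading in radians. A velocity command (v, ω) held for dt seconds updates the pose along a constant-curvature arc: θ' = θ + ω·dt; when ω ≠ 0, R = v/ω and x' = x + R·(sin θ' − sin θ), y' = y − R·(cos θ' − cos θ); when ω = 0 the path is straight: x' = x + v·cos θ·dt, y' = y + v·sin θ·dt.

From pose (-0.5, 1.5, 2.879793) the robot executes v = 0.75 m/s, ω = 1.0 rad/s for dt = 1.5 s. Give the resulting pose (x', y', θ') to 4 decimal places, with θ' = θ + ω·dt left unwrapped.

θ' = 2.8798 + 1.0·1.5 = 4.3798
R = v/ω = 0.75/1.0 = 0.7500
x' = -0.5 + 0.7500·(sin 4.3798 − sin 2.8798) = -1.4030
y' = 1.5 − 0.7500·(cos 4.3798 − cos 2.8798) = 1.0204

(-1.4030, 1.0204, 4.3798)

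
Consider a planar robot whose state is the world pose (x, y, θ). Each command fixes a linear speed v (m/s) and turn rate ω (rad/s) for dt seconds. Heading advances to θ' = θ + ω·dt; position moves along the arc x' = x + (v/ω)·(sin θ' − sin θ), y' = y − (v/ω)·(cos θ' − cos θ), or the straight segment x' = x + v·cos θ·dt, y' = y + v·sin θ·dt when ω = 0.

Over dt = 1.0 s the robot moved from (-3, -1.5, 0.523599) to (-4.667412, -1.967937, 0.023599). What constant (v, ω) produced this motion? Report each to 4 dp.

v = -1.7500, ω = -0.5000

Δθ = 0.023599 − 0.523599 = -0.500000
ω = Δθ/dt = -0.500000/1.0 = -0.5000
R = Δx/(sin θ' − sin θ) = 3.5000
v = R·ω = 3.5000·-0.5000 = -1.7500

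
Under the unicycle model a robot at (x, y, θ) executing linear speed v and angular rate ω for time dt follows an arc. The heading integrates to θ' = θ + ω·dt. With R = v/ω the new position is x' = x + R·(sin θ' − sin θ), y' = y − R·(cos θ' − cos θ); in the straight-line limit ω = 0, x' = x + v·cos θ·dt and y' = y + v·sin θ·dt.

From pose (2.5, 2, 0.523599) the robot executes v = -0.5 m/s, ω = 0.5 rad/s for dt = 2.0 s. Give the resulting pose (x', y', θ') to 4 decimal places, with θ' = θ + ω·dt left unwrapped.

(2.0011, 1.1812, 1.5236)

θ' = 0.5236 + 0.5·2.0 = 1.5236
R = v/ω = -0.5/0.5 = -1.0000
x' = 2.5 + -1.0000·(sin 1.5236 − sin 0.5236) = 2.0011
y' = 2 − -1.0000·(cos 1.5236 − cos 0.5236) = 1.1812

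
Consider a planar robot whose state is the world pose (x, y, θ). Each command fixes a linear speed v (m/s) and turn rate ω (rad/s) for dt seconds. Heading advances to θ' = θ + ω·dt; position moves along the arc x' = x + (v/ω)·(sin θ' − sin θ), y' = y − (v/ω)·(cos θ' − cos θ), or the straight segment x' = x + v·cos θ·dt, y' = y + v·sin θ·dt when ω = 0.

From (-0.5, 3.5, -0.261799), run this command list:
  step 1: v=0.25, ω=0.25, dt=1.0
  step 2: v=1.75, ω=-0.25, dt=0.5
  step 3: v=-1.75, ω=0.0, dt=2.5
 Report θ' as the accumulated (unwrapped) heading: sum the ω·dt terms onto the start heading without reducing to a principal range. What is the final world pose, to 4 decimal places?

(-3.7151, 3.9977, -0.1368)

step 1: θ'=-0.0118 (R=1.0000) → pose (-0.2530, 3.4660, -0.0118)
step 2: θ'=-0.1368 (R=-7.0000) → pose (0.6190, 3.4011, -0.1368)
step 3: θ'=-0.1368 (straight) → pose (-3.7151, 3.9977, -0.1368)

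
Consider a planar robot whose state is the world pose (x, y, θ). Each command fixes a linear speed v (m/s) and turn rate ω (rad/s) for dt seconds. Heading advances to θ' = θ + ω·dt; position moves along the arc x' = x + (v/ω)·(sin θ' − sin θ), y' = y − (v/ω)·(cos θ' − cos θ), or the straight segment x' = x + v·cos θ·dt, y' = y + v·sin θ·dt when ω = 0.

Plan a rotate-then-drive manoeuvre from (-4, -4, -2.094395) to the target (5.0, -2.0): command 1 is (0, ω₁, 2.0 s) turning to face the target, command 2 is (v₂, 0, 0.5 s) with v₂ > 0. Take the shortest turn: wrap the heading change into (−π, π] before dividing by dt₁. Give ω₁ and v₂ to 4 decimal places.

ω₁ = 1.1565, v₂ = 18.4391

heading to target = atan2(-2−-4, 5−-4) = 0.2187
Δθ = wrap(0.2187 − -2.0944) = 2.3131; ω₁ = Δθ/dt₁ = 1.1565
distance = √((5−-4)² + (-2−-4)²) = 9.2195; v₂ = distance/dt₂ = 18.4391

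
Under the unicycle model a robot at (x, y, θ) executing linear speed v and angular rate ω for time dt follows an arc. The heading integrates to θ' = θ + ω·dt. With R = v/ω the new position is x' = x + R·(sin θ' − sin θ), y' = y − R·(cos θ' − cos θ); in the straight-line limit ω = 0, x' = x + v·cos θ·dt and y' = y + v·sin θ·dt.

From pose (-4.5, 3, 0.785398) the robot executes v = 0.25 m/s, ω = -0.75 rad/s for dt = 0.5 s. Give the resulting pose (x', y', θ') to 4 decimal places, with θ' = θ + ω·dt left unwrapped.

θ' = 0.7854 + -0.75·0.5 = 0.4104
R = v/ω = 0.25/-0.75 = -0.3333
x' = -4.5 + -0.3333·(sin 0.4104 − sin 0.7854) = -4.3973
y' = 3 − -0.3333·(cos 0.4104 − cos 0.7854) = 3.0700

(-4.3973, 3.0700, 0.4104)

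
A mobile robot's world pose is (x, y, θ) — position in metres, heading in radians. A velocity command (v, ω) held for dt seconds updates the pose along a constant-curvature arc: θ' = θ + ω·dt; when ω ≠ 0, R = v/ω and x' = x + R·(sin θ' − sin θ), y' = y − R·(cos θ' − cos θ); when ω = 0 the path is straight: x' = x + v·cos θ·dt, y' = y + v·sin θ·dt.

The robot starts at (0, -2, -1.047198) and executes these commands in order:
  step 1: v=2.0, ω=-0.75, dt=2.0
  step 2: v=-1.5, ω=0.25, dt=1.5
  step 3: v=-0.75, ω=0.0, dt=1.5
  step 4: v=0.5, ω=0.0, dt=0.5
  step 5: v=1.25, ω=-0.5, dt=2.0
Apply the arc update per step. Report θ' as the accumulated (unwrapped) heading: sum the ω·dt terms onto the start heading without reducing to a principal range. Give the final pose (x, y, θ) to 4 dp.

step 1: θ'=-2.5472 (R=-2.6667) → pose (-0.8160, -5.5426, -2.5472)
step 2: θ'=-2.1722 (R=-6.0000) → pose (0.7712, -3.9665, -2.1722)
step 3: θ'=-2.1722 (straight) → pose (1.4077, -3.0389, -2.1722)
step 4: θ'=-2.1722 (straight) → pose (1.2662, -3.2450, -2.1722)
step 5: θ'=-3.1722 (R=-2.5000) → pose (-0.8716, -4.3294, -3.1722)

(-0.8716, -4.3294, -3.1722)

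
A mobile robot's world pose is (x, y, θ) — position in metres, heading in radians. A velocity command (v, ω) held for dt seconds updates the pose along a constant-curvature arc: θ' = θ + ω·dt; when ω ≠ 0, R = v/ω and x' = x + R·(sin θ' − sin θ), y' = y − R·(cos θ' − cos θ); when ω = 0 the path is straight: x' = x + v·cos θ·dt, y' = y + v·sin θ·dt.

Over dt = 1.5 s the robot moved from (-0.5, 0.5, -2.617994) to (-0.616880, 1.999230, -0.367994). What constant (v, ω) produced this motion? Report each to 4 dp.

Δθ = -0.367994 − -2.617994 = 2.250000
ω = Δθ/dt = 2.250000/1.5 = 1.5000
R = −Δy/(cos θ' − cos θ) = -0.8333
v = R·ω = -0.8333·1.5000 = -1.2500

v = -1.2500, ω = 1.5000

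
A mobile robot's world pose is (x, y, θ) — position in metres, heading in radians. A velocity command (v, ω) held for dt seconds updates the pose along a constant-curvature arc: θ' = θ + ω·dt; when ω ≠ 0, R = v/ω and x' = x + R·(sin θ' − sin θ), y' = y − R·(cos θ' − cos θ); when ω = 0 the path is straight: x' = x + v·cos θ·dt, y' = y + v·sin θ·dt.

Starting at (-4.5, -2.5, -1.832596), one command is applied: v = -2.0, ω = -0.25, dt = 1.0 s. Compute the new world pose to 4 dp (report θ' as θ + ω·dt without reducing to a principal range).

θ' = -1.8326 + -0.25·1.0 = -2.0826
R = v/ω = -2.0/-0.25 = 8.0000
x' = -4.5 + 8.0000·(sin -2.0826 − sin -1.8326) = -3.7475
y' = -2.5 − 8.0000·(cos -2.0826 − cos -1.8326) = -0.6526

(-3.7475, -0.6526, -2.0826)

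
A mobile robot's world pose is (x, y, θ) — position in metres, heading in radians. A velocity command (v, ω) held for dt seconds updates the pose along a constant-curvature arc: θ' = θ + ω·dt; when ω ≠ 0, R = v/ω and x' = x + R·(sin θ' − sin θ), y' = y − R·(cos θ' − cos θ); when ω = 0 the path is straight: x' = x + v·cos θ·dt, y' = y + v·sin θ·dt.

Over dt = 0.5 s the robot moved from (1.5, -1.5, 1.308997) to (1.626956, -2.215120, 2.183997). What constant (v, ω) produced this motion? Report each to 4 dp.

v = -1.5000, ω = 1.7500

Δθ = 2.183997 − 1.308997 = 0.875000
ω = Δθ/dt = 0.875000/0.5 = 1.7500
R = −Δy/(cos θ' − cos θ) = -0.8571
v = R·ω = -0.8571·1.7500 = -1.5000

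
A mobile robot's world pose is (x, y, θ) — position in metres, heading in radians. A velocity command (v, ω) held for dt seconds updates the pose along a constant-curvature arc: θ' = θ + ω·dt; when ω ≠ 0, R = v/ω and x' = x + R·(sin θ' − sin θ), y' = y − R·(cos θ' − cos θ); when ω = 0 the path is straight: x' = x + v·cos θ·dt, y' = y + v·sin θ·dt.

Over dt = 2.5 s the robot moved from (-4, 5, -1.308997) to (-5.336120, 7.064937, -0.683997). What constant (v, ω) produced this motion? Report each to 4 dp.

v = -1.0000, ω = 0.2500

Δθ = -0.683997 − -1.308997 = 0.625000
ω = Δθ/dt = 0.625000/2.5 = 0.2500
R = −Δy/(cos θ' − cos θ) = -4.0000
v = R·ω = -4.0000·0.2500 = -1.0000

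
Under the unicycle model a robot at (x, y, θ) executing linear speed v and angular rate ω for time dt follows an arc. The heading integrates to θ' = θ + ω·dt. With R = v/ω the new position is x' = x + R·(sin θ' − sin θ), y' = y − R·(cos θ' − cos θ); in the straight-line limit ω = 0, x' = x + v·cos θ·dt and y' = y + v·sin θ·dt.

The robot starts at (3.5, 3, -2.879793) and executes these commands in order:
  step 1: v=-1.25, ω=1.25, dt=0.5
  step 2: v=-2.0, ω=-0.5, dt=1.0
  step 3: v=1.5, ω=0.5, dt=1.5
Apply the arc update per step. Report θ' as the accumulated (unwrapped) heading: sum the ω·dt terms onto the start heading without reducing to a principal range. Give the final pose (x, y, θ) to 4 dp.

(4.0173, 2.9941, -2.0048)

step 1: θ'=-2.2548 (R=-1.0000) → pose (4.0162, 3.3340, -2.2548)
step 2: θ'=-2.7548 (R=4.0000) → pose (5.6075, 4.5109, -2.7548)
step 3: θ'=-2.0048 (R=3.0000) → pose (4.0173, 2.9941, -2.0048)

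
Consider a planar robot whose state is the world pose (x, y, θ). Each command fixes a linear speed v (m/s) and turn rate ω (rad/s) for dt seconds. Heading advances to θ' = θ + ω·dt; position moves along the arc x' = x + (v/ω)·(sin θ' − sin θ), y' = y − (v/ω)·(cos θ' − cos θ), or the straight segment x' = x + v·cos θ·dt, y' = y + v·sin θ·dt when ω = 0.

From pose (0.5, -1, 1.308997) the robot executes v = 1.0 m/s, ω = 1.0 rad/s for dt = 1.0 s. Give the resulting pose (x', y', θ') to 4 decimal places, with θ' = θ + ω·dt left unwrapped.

(0.2738, -0.0682, 2.3090)

θ' = 1.3090 + 1.0·1.0 = 2.3090
R = v/ω = 1.0/1.0 = 1.0000
x' = 0.5 + 1.0000·(sin 2.3090 − sin 1.3090) = 0.2738
y' = -1 − 1.0000·(cos 2.3090 − cos 1.3090) = -0.0682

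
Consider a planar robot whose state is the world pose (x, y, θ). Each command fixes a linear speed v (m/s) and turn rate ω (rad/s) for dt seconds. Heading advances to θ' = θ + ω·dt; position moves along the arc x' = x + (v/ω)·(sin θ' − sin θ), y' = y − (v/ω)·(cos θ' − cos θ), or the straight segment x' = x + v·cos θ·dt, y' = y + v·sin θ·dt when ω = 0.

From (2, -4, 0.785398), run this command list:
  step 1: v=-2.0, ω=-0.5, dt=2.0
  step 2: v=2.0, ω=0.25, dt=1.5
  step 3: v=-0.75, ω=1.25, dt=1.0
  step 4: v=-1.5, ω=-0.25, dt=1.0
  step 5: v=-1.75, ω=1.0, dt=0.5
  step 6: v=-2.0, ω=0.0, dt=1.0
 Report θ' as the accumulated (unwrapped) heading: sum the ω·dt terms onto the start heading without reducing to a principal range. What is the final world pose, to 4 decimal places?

(0.4241, -9.9395, 1.6604)

step 1: θ'=-0.2146 (R=4.0000) → pose (-1.6803, -5.0798, -0.2146)
step 2: θ'=0.1604 (R=8.0000) → pose (1.3011, -5.1606, 0.1604)
step 3: θ'=1.4104 (R=-0.6000) → pose (0.8046, -5.6571, 1.4104)
step 4: θ'=1.1604 (R=6.0000) → pose (0.3834, -7.0927, 1.1604)
step 5: θ'=1.6604 (R=-1.7500) → pose (0.2451, -7.9475, 1.6604)
step 6: θ'=1.6604 (straight) → pose (0.4241, -9.9395, 1.6604)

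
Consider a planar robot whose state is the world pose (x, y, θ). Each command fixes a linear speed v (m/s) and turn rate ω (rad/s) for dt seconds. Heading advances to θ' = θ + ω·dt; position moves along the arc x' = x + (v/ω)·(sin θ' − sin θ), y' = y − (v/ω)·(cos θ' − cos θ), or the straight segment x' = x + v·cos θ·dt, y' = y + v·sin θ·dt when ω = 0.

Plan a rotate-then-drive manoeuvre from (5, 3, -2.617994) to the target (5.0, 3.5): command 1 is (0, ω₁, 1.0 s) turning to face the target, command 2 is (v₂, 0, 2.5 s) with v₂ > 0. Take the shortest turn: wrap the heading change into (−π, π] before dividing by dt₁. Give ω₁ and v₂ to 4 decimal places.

heading to target = atan2(3.5−3, 5−5) = 1.5708
Δθ = wrap(1.5708 − -2.6180) = -2.0944; ω₁ = Δθ/dt₁ = -2.0944
distance = √((5−5)² + (3.5−3)²) = 0.5000; v₂ = distance/dt₂ = 0.2000

ω₁ = -2.0944, v₂ = 0.2000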